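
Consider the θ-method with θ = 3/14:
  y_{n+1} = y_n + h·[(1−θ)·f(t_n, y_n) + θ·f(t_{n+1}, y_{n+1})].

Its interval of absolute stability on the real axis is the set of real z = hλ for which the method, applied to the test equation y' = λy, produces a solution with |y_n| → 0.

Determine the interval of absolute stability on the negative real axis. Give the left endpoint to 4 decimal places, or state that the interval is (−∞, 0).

z∈(-3.5000,0).

With y'=λy (z=hλ):
  y_{n+1} = y_n + z·[11/14·y_n + 3/14·y_{n+1}] ⇒ (1 − 3/14z)y_{n+1} = (1 + 11/14z)y_n
  so R(z) = (1 + 11/14z)/(1 − 3/14z).

Need |R(x)|<1, x<0.
x=-1.24: |R|=0.0203
R=−1: 1+11/14x = −1+3/14x ⇒ -4/7x=2 ⇒ x=2/(-4/7)=-3.5000
Confirm numerically:
  x=-3.011: |R|=0.83016 <1
  x=-2.191: |R|=0.49098 <1
  x=-1.455: |R|=0.10918 <1
  x=-3.968: |R|=1.14453 >1
  x=-3.881: |R|=1.11886 >1
  x=-3.871: |R|=1.11588 >1
Stable set (-3.5000, 0).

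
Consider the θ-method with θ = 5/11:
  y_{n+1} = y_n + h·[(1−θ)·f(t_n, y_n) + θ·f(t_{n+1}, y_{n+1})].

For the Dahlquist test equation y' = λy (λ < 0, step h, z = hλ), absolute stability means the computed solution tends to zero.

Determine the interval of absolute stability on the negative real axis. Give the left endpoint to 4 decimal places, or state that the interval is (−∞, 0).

With y'=λy (z=hλ):
  y_{n+1} = y_n + z·[6/11·y_n + 5/11·y_{n+1}] ⇒ (1 − 5/11z)y_{n+1} = (1 + 6/11z)y_n
  R(z) = (1 + 6/11z)/(1 − 5/11z).

Solve |R(x)|<1 on ℝ⁻.
x=-1.26: |R|=0.1988
R=−1: 1+6/11x = −1+5/11x ⇒ -1/11x=2 ⇒ x=2/(-1/11)=-22.0000
Confirm numerically:
  x=-20.930: |R|=0.99075 <1
  x=-18.896: |R|=0.97057 <1
  x=-18.106: |R|=0.96165 <1
  x=-13.705: |R|=0.89569 <1
  x=-22.546: |R|=1.00441 >1
  x=-22.293: |R|=1.00239 >1
  x=-22.233: |R|=1.00191 >1
Stable set (-22.0000, 0).

(-22.0000, 0).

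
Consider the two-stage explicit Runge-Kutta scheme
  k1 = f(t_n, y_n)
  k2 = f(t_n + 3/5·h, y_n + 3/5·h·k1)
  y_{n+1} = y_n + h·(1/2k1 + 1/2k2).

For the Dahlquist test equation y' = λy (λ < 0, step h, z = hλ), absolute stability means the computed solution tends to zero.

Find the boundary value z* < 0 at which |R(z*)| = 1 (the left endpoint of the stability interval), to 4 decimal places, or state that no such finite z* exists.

Set f=λy, z=hλ:
  k1=λy_n ⇒ h·k1=z·y_n;  k2=λ(1+3/5z)y_n ⇒ h·k2=z(1+3/5z)y_n
  y_{n+1}/y_n = 1 + 1/2z + 1/2z(1+3/5z) = 1 + z + 3/10z²
  so R(z) = 1 + z + 3/10z².

Solve |R(x)|<1 on ℝ⁻.
x=-0.4: |R|=0.6480
R=1: x+3/10x²=0 ⇒ x=−10/3=-3.3333; min R=1−1/(4·3/10)=0.1667>−1
Confirm numerically:
  x=-3.206: |R|=0.87753 <1
  x=-2.464: |R|=0.35739 <1
  x=-2.107: |R|=0.22483 <1
  x=-1.710: |R|=0.16723 <1
  x=-3.609: |R|=1.29846 >1
  x=-3.560: |R|=1.24208 >1
So |R|<1 on (-3.3333, 0).

z* = -3.3333.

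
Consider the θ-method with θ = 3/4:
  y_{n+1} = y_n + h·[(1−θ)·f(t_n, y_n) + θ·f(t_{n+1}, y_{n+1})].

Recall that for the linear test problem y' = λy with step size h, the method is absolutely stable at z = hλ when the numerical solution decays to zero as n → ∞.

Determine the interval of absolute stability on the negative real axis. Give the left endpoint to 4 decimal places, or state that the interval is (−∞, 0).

With y'=λy (z=hλ):
  y_{n+1} = y_n + z·[1/4·y_n + 3/4·y_{n+1}] ⇒ (1 − 3/4z)y_{n+1} = (1 + 1/4z)y_n
  Hence R(z) = (1 + 1/4z)/(1 − 3/4z).

Boundary: |R(x)|=1, x<0.
x=-0.97: |R|=0.4385
x=-2: |R|=0.2000
x=-10: |R|=0.1765
x=-100: |R|=0.3158
θ=3/4≥1/2 ⇒ |1+1/4x|<|1−3/4x| ∀x<0 ⇒ stable on all of ℝ⁻.

unbounded; (−∞, 0).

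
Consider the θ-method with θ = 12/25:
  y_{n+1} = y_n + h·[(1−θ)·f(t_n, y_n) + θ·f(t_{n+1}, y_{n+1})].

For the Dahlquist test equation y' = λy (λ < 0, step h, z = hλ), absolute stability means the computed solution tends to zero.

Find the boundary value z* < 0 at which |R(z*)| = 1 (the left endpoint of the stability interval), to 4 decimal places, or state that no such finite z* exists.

left endpoint -50.0000.

On y'=λy, z=hλ:
  y_{n+1} = y_n + z·[13/25·y_n + 12/25·y_{n+1}] ⇒ (1 − 12/25z)y_{n+1} = (1 + 13/25z)y_n
  so R(z) = (1 + 13/25z)/(1 − 12/25z).

Find x<0 with |R(x)|<1.
x=-0.88: |R|=0.3813
R=−1: 1+13/25x = −1+12/25x ⇒ -1/25x=2 ⇒ x=2/(-1/25)=-50.0000
Confirm numerically:
  x=-46.971: |R|=0.99485 <1
  x=-30.781: |R|=0.95127 <1
  x=-27.639: |R|=0.93731 <1
  x=-50.526: |R|=1.00083 >1
  x=-50.464: |R|=1.00074 >1
  x=-50.185: |R|=1.00029 >1
So |R|<1 on (-50.0000, 0).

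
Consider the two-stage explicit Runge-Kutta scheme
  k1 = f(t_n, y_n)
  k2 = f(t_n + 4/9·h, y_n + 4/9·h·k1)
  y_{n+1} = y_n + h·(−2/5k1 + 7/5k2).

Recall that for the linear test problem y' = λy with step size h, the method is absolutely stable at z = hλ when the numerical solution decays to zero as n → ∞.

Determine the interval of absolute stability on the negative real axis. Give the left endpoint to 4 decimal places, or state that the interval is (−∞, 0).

(-1.6071, 0).

With y'=λy (z=hλ):
  k1=λy_n ⇒ h·k1=z·y_n;  k2=λ(1+4/9z)y_n ⇒ h·k2=z(1+4/9z)y_n
  y_{n+1}/y_n = 1 − 2/5z + 7/5z(1+4/9z) = 1 + z + 28/45z²
  R(z) = 1 + z + 28/45z².

Solve |R(x)|<1 on ℝ⁻.
x=-1.38: |R|=0.8050
R=1: x+28/45x²=0 ⇒ x=−45/28=-1.6071; min R=1−1/(4·28/45)=0.5982>−1
Confirm numerically:
  x=-1.497: |R|=0.89741 <1
  x=-1.367: |R|=0.79574 <1
  x=-1.355: |R|=0.78742 <1
  x=-0.824: |R|=0.59847 <1
  x=-2.100: |R|=1.64400 >1
  x=-1.757: |R|=1.16383 >1
  x=-1.743: |R|=1.14734 >1
Stable set (-1.6071, 0).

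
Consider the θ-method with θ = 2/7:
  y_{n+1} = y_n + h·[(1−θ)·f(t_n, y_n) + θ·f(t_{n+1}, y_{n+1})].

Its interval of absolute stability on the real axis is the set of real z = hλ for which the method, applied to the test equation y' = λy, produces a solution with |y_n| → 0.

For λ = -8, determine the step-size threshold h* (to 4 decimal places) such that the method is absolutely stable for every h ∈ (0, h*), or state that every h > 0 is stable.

On y'=λy, z=hλ:
  y_{n+1} = y_n + z·[5/7·y_n + 2/7·y_{n+1}] ⇒ (1 − 2/7z)y_{n+1} = (1 + 5/7z)y_n
  Hence R(z) = (1 + 5/7z)/(1 − 2/7z).

Find x<0 with |R(x)|<1.
x=-1.41: |R|=0.0051
R=−1: 1+5/7x = −1+2/7x ⇒ -3/7x=2 ⇒ x=2/(-3/7)=-4.6667
Confirm numerically:
  x=-4.390: |R|=0.94740 <1
  x=-2.676: |R|=0.51652 <1
  x=-2.060: |R|=0.29676 <1
  x=-4.727: |R|=1.01100 >1
  x=-4.709: |R|=1.00774 >1
So |R|<1 on (-4.6667, 0).

(-4.6667,0); λ=-8 ⇒ h* = (14/3)/8 = 0.5833.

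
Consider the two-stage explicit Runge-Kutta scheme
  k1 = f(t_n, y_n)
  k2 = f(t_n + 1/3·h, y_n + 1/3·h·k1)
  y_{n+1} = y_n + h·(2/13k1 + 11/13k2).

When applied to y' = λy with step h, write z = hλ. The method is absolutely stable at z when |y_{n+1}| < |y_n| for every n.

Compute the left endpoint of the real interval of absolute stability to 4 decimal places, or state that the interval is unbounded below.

Test eqn y'=λy, z=hλ:
  k1=λy_n ⇒ h·k1=z·y_n;  k2=λ(1+1/3z)y_n ⇒ h·k2=z(1+1/3z)y_n
  y_{n+1}/y_n = 1 + 2/13z + 11/13z(1+1/3z) = 1 + z + 11/39z²
  R(z) = 1 + z + 11/39z².

Solve |R(x)|<1 on ℝ⁻.
x=-1.79: |R|=0.1137
R=1: x+11/39x²=0 ⇒ x=−39/11=-3.5455; min R=1−1/(4·11/39)=0.1136>−1
Confirm numerically:
  x=-2.981: |R|=0.52541 <1
  x=-1.763: |R|=0.11366 <1
  x=-1.482: |R|=0.13748 <1
  x=-3.992: |R|=1.50279 >1
  x=-3.776: |R|=1.24554 >1
So |R|<1 on (-3.5455, 0).

z* = -3.5455.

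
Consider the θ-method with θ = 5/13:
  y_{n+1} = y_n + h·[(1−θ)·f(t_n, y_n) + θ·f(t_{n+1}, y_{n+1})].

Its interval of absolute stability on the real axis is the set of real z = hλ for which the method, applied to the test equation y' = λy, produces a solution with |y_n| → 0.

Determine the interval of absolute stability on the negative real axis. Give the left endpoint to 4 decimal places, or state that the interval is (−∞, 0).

z∈(-8.6667,0).

With y'=λy (z=hλ):
  y_{n+1} = y_n + z·[8/13·y_n + 5/13·y_{n+1}] ⇒ (1 − 5/13z)y_{n+1} = (1 + 8/13z)y_n
  Hence R(z) = (1 + 8/13z)/(1 − 5/13z).

Solve |R(x)|<1 on ℝ⁻.
x=-1.71: |R|=0.0316
R=−1: 1+8/13x = −1+5/13x ⇒ -3/13x=2 ⇒ x=2/(-3/13)=-8.6667
Confirm numerically:
  x=-7.617: |R|=0.93836 <1
  x=-7.072: |R|=0.90108 <1
  x=-4.249: |R|=0.61299 <1
  x=-9.231: |R|=1.02862 >1
  x=-9.014: |R|=1.01794 >1
So |R|<1 on (-8.6667, 0).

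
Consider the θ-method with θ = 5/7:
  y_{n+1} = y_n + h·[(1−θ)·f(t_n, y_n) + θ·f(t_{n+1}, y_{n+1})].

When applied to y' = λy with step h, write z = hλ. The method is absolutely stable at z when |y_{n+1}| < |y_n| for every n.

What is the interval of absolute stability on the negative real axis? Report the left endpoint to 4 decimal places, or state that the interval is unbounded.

unbounded; (−∞, 0).

Set f=λy, z=hλ:
  y_{n+1} = y_n + z·[2/7·y_n + 5/7·y_{n+1}] ⇒ (1 − 5/7z)y_{n+1} = (1 + 2/7z)y_n
  R(z) = (1 + 2/7z)/(1 − 5/7z).

Solve |R(x)|<1 on ℝ⁻.
x=-0.49: |R|=0.6370
x=-2: |R|=0.1765
x=-10: |R|=0.2281
x=-100: |R|=0.3807
θ=5/7≥1/2 ⇒ |1+2/7x|<|1−5/7x| ∀x<0 ⇒ interval (−∞,0).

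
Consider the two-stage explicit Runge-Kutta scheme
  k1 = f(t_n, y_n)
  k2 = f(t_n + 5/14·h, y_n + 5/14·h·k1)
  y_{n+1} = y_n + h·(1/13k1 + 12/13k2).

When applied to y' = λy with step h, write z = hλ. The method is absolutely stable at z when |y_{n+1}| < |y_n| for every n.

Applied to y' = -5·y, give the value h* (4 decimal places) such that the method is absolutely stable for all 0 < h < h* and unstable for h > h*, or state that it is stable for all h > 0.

Test eqn y'=λy, z=hλ:
  k1=λy_n ⇒ h·k1=z·y_n;  k2=λ(1+5/14z)y_n ⇒ h·k2=z(1+5/14z)y_n
  y_{n+1}/y_n = 1 + 1/13z + 12/13z(1+5/14z) = 1 + z + 30/91z²
  ⇒ R(z) = 1 + z + 30/91z².

Solve |R(x)|<1 on ℝ⁻.
x=-1.34: |R|=0.2520
R=1: x+30/91x²=0 ⇒ x=−91/30=-3.0333; min R=1−1/(4·30/91)=0.2417>−1
Confirm numerically:
  x=-2.766: |R|=0.75623 <1
  x=-2.018: |R|=0.32452 <1
  x=-1.530: |R|=0.24173 <1
  x=-3.413: |R|=1.42719 >1
  x=-3.378: |R|=1.38383 >1
  x=-3.161: |R|=1.13304 >1
Interval (-3.0333, 0).

(-3.0333,0); λ=-5 ⇒ h* = (91/30)/5 = 0.6067.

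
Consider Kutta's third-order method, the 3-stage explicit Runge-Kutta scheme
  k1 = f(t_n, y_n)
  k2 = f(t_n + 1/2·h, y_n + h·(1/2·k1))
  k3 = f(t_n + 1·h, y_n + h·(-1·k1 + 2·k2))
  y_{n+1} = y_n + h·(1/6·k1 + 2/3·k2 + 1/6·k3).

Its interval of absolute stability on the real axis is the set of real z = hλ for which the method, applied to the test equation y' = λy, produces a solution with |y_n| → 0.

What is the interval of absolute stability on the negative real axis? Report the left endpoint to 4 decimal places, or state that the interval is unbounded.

(-2.5127, 0).

On y'=λy, z=hλ:
  order 3, 3-stage ⇒ R(z)=1+z+z^2/2+z^3/6
  (e.g. R(-1.66)=-0.04458, |R|=0.04458)

Boundary: |R(x)|=1, x<0.
x=-1.66: |R|=0.0446
|R(-1.14)|=0.2629 |R(-1.05)|=0.3083 |R(-0.75)|=0.4609
Bisect:
  x_lo=-2.8475 |R|=1.6413  x_hi=-0.3889 |R|=0.6769
  mid=-1.61819 |R|=0.01514 →hi
  mid=-2.23283 |R|=0.59537 →hi
  mid=-2.54014 |R|=1.04562 →lo
  mid=-2.38648 |R|=0.80412 →hi
  mid=-2.46331 |R|=0.92055 →hi
  mid=-2.50173 |R|=0.98198 →hi
  mid=-2.52094 |R|=1.01352 →lo
  ...
  [-2.51283,-2.51268] ⇒ x*=-2.5127
Stable set (-2.5127, 0).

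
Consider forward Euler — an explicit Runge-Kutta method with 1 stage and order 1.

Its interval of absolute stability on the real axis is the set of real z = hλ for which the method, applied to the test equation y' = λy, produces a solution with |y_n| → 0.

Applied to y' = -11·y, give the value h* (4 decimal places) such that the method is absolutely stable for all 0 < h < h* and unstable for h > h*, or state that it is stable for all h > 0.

Test eqn y'=λy, z=hλ:
  order 1, 1-stage ⇒ R(z)=1+z
  (e.g. R(-1.74)=-0.74000, |R|=0.74000)

Find x<0 with |R(x)|<1.
x=-1.74: |R|=0.7400
|R(-1.91)|=0.9100 |R(-1.76)|=0.7600 |R(-0.74)|=0.2600
Bisect:
  x_lo=-2.5436 |R|=1.5436  x_hi=-0.1485 |R|=0.8515
  mid=-1.34608 |R|=0.34608 →hi
  mid=-1.94486 |R|=0.94486 →hi
  mid=-2.24424 |R|=1.24424 →lo
  mid=-2.09455 |R|=1.09455 →lo
  mid=-2.01970 |R|=1.01970 →lo
  mid=-1.98228 |R|=0.98228 →hi
  mid=-2.00099 |R|=1.00099 →lo
  mid=-1.99163 |R|=0.99163 →hi
  mid=-1.99631 |R|=0.99631 →hi
  ...
  [-2.00011,-1.99997] ⇒ x*=-2.0000
Stable set (-2.0000, 0).

(-2.0000,0); λ=-11 ⇒ h* = 0.1818.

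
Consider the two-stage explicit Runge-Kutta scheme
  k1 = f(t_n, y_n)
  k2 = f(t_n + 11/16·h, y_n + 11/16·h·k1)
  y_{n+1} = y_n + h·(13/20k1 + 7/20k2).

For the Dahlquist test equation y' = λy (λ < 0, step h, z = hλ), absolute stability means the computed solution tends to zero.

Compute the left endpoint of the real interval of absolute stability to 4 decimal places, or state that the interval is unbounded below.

Set f=λy, z=hλ:
  k1=λy_n ⇒ h·k1=z·y_n;  k2=λ(1+11/16z)y_n ⇒ h·k2=z(1+11/16z)y_n
  y_{n+1}/y_n = 1 + 13/20z + 7/20z(1+11/16z) = 1 + z + 77/320z²
  so R(z) = 1 + z + 77/320z².

Boundary: |R(x)|=1, x<0.
x=-1.6: |R|=0.0160
R=1: x+77/320x²=0 ⇒ x=−320/77=-4.1558; min R=1−1/(4·77/320)=-0.0390>−1
Confirm numerically:
  x=-2.896: |R|=0.12208 <1
  x=-2.785: |R|=0.08134 <1
  x=-2.147: |R|=0.03781 <1
  x=-4.708: |R|=1.62552 >1
  x=-4.656: |R|=1.56035 >1
  x=-4.364: |R|=1.21858 >1
So |R|<1 on (-4.1558, 0).

z* = -4.1558.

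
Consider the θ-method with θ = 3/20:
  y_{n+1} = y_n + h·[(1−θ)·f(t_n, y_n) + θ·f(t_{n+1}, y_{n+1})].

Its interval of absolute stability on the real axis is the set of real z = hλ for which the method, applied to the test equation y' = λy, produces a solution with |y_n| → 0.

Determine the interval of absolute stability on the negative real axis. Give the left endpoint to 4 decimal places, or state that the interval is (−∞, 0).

Set f=λy, z=hλ:
  y_{n+1} = y_n + z·[17/20·y_n + 3/20·y_{n+1}] ⇒ (1 − 3/20z)y_{n+1} = (1 + 17/20z)y_n
  R(z) = (1 + 17/20z)/(1 − 3/20z).

Solve |R(x)|<1 on ℝ⁻.
x=-1.19: |R|=0.0098
R=−1: 1+17/20x = −1+3/20x ⇒ -7/10x=2 ⇒ x=2/(-7/10)=-2.8571
Confirm numerically:
  x=-2.165: |R|=0.63427 <1
  x=-1.498: |R|=0.22316 <1
  x=-1.267: |R|=0.06466 <1
  x=-3.233: |R|=1.17718 >1
  x=-3.041: |R|=1.08838 >1
So |R|<1 on (-2.8571, 0).

z∈(-2.8571,0).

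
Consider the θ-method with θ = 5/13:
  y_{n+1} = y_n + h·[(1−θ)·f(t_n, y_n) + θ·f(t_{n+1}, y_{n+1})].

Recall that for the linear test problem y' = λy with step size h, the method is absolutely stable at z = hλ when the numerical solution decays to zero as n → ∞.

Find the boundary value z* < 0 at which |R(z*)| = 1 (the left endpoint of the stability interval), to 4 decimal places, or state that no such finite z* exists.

z* = -8.6667.

On y'=λy, z=hλ:
  y_{n+1} = y_n + z·[8/13·y_n + 5/13·y_{n+1}] ⇒ (1 − 5/13z)y_{n+1} = (1 + 8/13z)y_n
  Hence R(z) = (1 + 8/13z)/(1 − 5/13z).

Need |R(x)|<1, x<0.
x=-0.4: |R|=0.6533
R=−1: 1+8/13x = −1+5/13x ⇒ -3/13x=2 ⇒ x=2/(-3/13)=-8.6667
Confirm numerically:
  x=-6.375: |R|=0.84680 <1
  x=-6.001: |R|=0.81404 <1
  x=-5.568: |R|=0.77238 <1
  x=-4.583: |R|=0.65889 <1
  x=-9.254: |R|=1.02973 >1
  x=-8.969: |R|=1.01568 >1
  x=-8.800: |R|=1.00702 >1
Stable set (-8.6667, 0).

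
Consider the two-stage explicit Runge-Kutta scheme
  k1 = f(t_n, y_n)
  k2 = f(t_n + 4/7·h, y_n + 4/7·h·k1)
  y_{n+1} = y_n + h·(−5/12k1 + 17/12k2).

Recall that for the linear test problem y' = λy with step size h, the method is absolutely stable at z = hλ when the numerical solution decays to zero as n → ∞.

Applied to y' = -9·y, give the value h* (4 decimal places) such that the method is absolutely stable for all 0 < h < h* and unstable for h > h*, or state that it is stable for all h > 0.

(-1.2353,0); λ=-9 ⇒ h* = (21/17)/9 = 0.1373.

On y'=λy, z=hλ:
  k1=λy_n ⇒ h·k1=z·y_n;  k2=λ(1+4/7z)y_n ⇒ h·k2=z(1+4/7z)y_n
  y_{n+1}/y_n = 1 − 5/12z + 17/12z(1+4/7z) = 1 + z + 17/21z²
  Hence R(z) = 1 + z + 17/21z².

Solve |R(x)|<1 on ℝ⁻.
x=-1.33: |R|=1.1020
R=1: x+17/21x²=0 ⇒ x=−21/17=-1.2353; min R=1−1/(4·17/21)=0.6912>−1
Confirm numerically:
  x=-1.213: |R|=0.97811 <1
  x=-1.195: |R|=0.96102 <1
  x=-0.933: |R|=0.77168 <1
  x=-0.824: |R|=0.72565 <1
  x=-1.425: |R|=1.21884 >1
  x=-1.368: |R|=1.14696 >1
Interval (-1.2353, 0).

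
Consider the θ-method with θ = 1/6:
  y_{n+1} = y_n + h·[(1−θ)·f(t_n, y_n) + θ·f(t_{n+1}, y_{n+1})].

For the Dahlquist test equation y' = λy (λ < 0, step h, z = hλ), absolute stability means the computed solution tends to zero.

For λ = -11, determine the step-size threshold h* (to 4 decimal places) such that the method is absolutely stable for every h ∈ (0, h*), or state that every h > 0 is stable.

(-3.0000,0); λ=-11 ⇒ h* = (3)/11 = 0.2727.

Test eqn y'=λy, z=hλ:
  y_{n+1} = y_n + z·[5/6·y_n + 1/6·y_{n+1}] ⇒ (1 − 1/6z)y_{n+1} = (1 + 5/6z)y_n
  R(z) = (1 + 5/6z)/(1 − 1/6z).

Solve |R(x)|<1 on ℝ⁻.
x=-0.34: |R|=0.6782
R=−1: 1+5/6x = −1+1/6x ⇒ -2/3x=2 ⇒ x=2/(-2/3)=-3.0000
Confirm numerically:
  x=-2.862: |R|=0.93771 <1
  x=-2.846: |R|=0.93036 <1
  x=-2.534: |R|=0.78158 <1
  x=-2.373: |R|=0.70047 <1
  x=-3.552: |R|=1.23116 >1
  x=-3.331: |R|=1.14189 >1
  x=-3.295: |R|=1.12695 >1
So |R|<1 on (-3.0000, 0).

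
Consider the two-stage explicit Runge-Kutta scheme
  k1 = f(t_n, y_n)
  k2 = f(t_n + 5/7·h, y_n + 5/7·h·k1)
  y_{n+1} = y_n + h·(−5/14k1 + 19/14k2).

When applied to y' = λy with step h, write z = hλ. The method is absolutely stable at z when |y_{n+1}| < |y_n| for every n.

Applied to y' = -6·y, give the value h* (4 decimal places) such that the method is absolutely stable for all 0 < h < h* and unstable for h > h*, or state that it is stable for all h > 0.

(-1.0316,0); λ=-6 ⇒ h* = (98/95)/6 = 0.1719.

On y'=λy, z=hλ:
  k1=λy_n ⇒ h·k1=z·y_n;  k2=λ(1+5/7z)y_n ⇒ h·k2=z(1+5/7z)y_n
  y_{n+1}/y_n = 1 − 5/14z + 19/14z(1+5/7z) = 1 + z + 95/98z²
  Hence R(z) = 1 + z + 95/98z².

Find x<0 with |R(x)|<1.
x=-1.47: |R|=1.6247
R=1: x+95/98x²=0 ⇒ x=−98/95=-1.0316; min R=1−1/(4·95/98)=0.7421>−1
Confirm numerically:
  x=-0.936: |R|=0.91328 <1
  x=-0.654: |R|=0.76062 <1
  x=-0.652: |R|=0.76009 <1
  x=-0.511: |R|=0.74213 <1
  x=-1.453: |R|=1.59358 >1
  x=-1.147: |R|=1.12834 >1
Stable set (-1.0316, 0).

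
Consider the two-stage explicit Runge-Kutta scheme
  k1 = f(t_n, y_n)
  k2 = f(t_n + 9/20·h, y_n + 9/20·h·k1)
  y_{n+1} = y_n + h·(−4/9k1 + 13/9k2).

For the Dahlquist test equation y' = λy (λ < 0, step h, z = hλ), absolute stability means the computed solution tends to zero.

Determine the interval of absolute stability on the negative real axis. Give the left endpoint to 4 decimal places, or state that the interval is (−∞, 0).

z∈(-1.5385,0).

On y'=λy, z=hλ:
  k1=λy_n ⇒ h·k1=z·y_n;  k2=λ(1+9/20z)y_n ⇒ h·k2=z(1+9/20z)y_n
  y_{n+1}/y_n = 1 − 4/9z + 13/9z(1+9/20z) = 1 + z + 13/20z²
  ⇒ R(z) = 1 + z + 13/20z².

Solve |R(x)|<1 on ℝ⁻.
x=-0.99: |R|=0.6471
R=1: x+13/20x²=0 ⇒ x=−20/13=-1.5385; min R=1−1/(4·13/20)=0.6154>−1
Confirm numerically:
  x=-1.370: |R|=0.84999 <1
  x=-1.369: |R|=0.84920 <1
  x=-1.180: |R|=0.72506 <1
  x=-0.919: |R|=0.62996 <1
  x=-2.091: |R|=1.75098 >1
  x=-2.080: |R|=1.73216 >1
  x=-1.851: |R|=1.37603 >1
Interval (-1.5385, 0).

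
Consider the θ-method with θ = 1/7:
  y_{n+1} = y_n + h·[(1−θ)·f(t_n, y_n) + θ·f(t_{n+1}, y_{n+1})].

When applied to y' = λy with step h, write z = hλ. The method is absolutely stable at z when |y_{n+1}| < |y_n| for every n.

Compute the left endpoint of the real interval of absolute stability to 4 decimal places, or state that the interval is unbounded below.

z* = -2.8000.

Test eqn y'=λy, z=hλ:
  y_{n+1} = y_n + z·[6/7·y_n + 1/7·y_{n+1}] ⇒ (1 − 1/7z)y_{n+1} = (1 + 6/7z)y_n
  Hence R(z) = (1 + 6/7z)/(1 − 1/7z).

Find x<0 with |R(x)|<1.
x=-0.3: |R|=0.7123
R=−1: 1+6/7x = −1+1/7x ⇒ -5/7x=2 ⇒ x=2/(-5/7)=-2.8000
Confirm numerically:
  x=-2.570: |R|=0.87983 <1
  x=-2.568: |R|=0.87876 <1
  x=-1.498: |R|=0.23394 <1
  x=-3.287: |R|=1.23671 >1
  x=-3.147: |R|=1.17099 >1
  x=-3.072: |R|=1.13503 >1
So |R|<1 on (-2.8000, 0).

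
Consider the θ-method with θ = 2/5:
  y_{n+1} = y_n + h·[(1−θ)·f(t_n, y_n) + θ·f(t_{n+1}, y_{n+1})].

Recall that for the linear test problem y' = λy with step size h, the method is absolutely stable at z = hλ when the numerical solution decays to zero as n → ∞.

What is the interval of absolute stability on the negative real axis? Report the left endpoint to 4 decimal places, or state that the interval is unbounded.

Test eqn y'=λy, z=hλ:
  y_{n+1} = y_n + z·[3/5·y_n + 2/5·y_{n+1}] ⇒ (1 − 2/5z)y_{n+1} = (1 + 3/5z)y_n
  R(z) = (1 + 3/5z)/(1 − 2/5z).

Solve |R(x)|<1 on ℝ⁻.
x=-1.34: |R|=0.1276
R=−1: 1+3/5x = −1+2/5x ⇒ -1/5x=2 ⇒ x=2/(-1/5)=-10.0000
Confirm numerically:
  x=-8.824: |R|=0.94807 <1
  x=-8.173: |R|=0.91441 <1
  x=-7.932: |R|=0.90088 <1
  x=-6.603: |R|=0.81341 <1
  x=-10.469: |R|=1.01808 >1
  x=-10.045: |R|=1.00179 >1
  x=-10.031: |R|=1.00124 >1
Interval (-10.0000, 0).

(-10.0000, 0).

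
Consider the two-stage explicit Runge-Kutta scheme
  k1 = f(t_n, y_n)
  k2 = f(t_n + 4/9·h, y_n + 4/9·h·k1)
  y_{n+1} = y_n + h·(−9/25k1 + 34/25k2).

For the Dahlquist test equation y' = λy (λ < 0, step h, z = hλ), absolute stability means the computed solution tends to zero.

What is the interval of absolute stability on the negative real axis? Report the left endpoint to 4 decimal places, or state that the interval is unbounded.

z∈(-1.6544,0).

Set f=λy, z=hλ:
  k1=λy_n ⇒ h·k1=z·y_n;  k2=λ(1+4/9z)y_n ⇒ h·k2=z(1+4/9z)y_n
  y_{n+1}/y_n = 1 − 9/25z + 34/25z(1+4/9z) = 1 + z + 136/225z²
  so R(z) = 1 + z + 136/225z².

Need |R(x)|<1, x<0.
x=-1.62: |R|=0.9663
R=1: x+136/225x²=0 ⇒ x=−225/136=-1.6544; min R=1−1/(4·136/225)=0.5864>−1
Confirm numerically:
  x=-1.556: |R|=0.90744 <1
  x=-1.210: |R|=0.67497 <1
  x=-0.984: |R|=0.60126 <1
  x=-1.999: |R|=1.41636 >1
  x=-1.868: |R|=1.24116 >1
Interval (-1.6544, 0).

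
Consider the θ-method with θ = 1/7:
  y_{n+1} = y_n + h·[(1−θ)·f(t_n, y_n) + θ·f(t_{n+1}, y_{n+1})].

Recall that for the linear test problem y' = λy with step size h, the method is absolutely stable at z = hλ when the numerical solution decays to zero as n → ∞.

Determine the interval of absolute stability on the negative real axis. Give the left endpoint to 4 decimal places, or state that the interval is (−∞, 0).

With y'=λy (z=hλ):
  y_{n+1} = y_n + z·[6/7·y_n + 1/7·y_{n+1}] ⇒ (1 − 1/7z)y_{n+1} = (1 + 6/7z)y_n
  so R(z) = (1 + 6/7z)/(1 − 1/7z).

Find x<0 with |R(x)|<1.
x=-1.52: |R|=0.2488
R=−1: 1+6/7x = −1+1/7x ⇒ -5/7x=2 ⇒ x=2/(-5/7)=-2.8000
Confirm numerically:
  x=-2.455: |R|=0.81756 <1
  x=-2.336: |R|=0.75150 <1
  x=-2.060: |R|=0.59161 <1
  x=-1.600: |R|=0.30233 <1
  x=-3.363: |R|=1.27164 >1
  x=-3.118: |R|=1.15715 >1
Stable set (-2.8000, 0).

(-2.8000, 0).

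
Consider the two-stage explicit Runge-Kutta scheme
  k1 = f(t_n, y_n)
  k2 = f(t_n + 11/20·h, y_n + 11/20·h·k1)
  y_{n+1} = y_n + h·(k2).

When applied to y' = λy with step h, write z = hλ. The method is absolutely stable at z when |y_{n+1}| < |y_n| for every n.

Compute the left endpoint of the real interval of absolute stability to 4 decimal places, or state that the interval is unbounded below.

Set f=λy, z=hλ:
  k1=λy_n ⇒ h·k1=z·y_n;  k2=λ(1+11/20z)y_n ⇒ h·k2=z(1+11/20z)y_n
  y_{n+1}/y_n = 1 + z(1+11/20z) = 1 + z + 11/20z²
  Hence R(z) = 1 + z + 11/20z².

Find x<0 with |R(x)|<1.
x=-0.85: |R|=0.5474
R=1: x+11/20x²=0 ⇒ x=−20/11=-1.8182; min R=1−1/(4·11/20)=0.5455>−1
Confirm numerically:
  x=-1.636: |R|=0.83607 <1
  x=-1.177: |R|=0.58493 <1
  x=-1.135: |R|=0.57352 <1
  x=-1.078: |R|=0.56115 <1
  x=-2.413: |R|=1.78941 >1
  x=-2.163: |R|=1.41021 >1
  x=-1.868: |R|=1.05118 >1
So |R|<1 on (-1.8182, 0).

z* = -1.8182.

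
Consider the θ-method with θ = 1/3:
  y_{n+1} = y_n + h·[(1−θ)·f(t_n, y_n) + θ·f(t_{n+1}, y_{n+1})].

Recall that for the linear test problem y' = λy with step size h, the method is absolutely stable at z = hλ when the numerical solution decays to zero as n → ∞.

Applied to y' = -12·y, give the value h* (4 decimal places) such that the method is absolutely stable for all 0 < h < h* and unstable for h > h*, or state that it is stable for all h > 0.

On y'=λy, z=hλ:
  y_{n+1} = y_n + z·[2/3·y_n + 1/3·y_{n+1}] ⇒ (1 − 1/3z)y_{n+1} = (1 + 2/3z)y_n
  ⇒ R(z) = (1 + 2/3z)/(1 − 1/3z).

Solve |R(x)|<1 on ℝ⁻.
x=-1.79: |R|=0.1211
R=−1: 1+2/3x = −1+1/3x ⇒ -1/3x=2 ⇒ x=2/(-1/3)=-6.0000
Confirm numerically:
  x=-3.912: |R|=0.69792 <1
  x=-3.428: |R|=0.59988 <1
  x=-3.184: |R|=0.54463 <1
  x=-6.419: |R|=1.04448 >1
  x=-6.282: |R|=1.03038 >1
  x=-6.181: |R|=1.01971 >1
Interval (-6.0000, 0).

(-6.0000,0); λ=-12 ⇒ h* = (6)/12 = 0.5000.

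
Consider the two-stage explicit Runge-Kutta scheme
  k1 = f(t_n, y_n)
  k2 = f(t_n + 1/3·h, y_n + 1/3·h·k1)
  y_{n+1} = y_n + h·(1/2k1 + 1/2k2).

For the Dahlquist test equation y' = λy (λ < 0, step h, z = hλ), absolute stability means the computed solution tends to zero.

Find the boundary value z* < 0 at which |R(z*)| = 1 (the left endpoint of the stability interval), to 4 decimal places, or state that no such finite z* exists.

With y'=λy (z=hλ):
  k1=λy_n ⇒ h·k1=z·y_n;  k2=λ(1+1/3z)y_n ⇒ h·k2=z(1+1/3z)y_n
  y_{n+1}/y_n = 1 + 1/2z + 1/2z(1+1/3z) = 1 + z + 1/6z²
  Hence R(z) = 1 + z + 1/6z².

Boundary: |R(x)|=1, x<0.
x=-1.41: |R|=0.0786
R=1: x+1/6x²=0 ⇒ x=−6=-6.0000; min R=1−1/(4·1/6)=-0.5000>−1
Confirm numerically:
  x=-5.122: |R|=0.25048 <1
  x=-3.864: |R|=0.37558 <1
  x=-2.493: |R|=0.45716 <1
  x=-6.518: |R|=1.56272 >1
  x=-6.457: |R|=1.49181 >1
  x=-6.149: |R|=1.15270 >1
Interval (-6.0000, 0).

left endpoint -6.0000.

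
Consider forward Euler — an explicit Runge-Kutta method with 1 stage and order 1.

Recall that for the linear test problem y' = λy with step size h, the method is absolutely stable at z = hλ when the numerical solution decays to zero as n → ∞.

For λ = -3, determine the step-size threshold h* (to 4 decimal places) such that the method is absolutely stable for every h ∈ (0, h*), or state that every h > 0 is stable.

(-2.0000,0); λ=-3 ⇒ h* = 0.6667.

On y'=λy, z=hλ:
  order 1, 1-stage ⇒ R(z)=1+z
  (e.g. R(-1.66)=-0.66000, |R|=0.66000)

Solve |R(x)|<1 on ℝ⁻.
x=-1.66: |R|=0.6600
|R(-2.37)|=1.3700 |R(-1.13)|=0.1300 |R(-0.81)|=0.1900
Bisect:
  x_lo=-2.7877 |R|=1.7877  x_hi=-0.2150 |R|=0.7850
  mid=-1.50139 |R|=0.50139 →hi
  mid=-2.14457 |R|=1.14457 →lo
  mid=-1.82298 |R|=0.82298 →hi
  mid=-1.98377 |R|=0.98377 →hi
  mid=-2.06417 |R|=1.06417 →lo
  mid=-2.02397 |R|=1.02397 →lo
  mid=-2.00387 |R|=1.00387 →lo
  mid=-1.99382 |R|=0.99382 →hi
  mid=-1.99885 |R|=0.99885 →hi
  ...
  [-2.00010,-1.99994] ⇒ x*=-2.0000
So |R|<1 on (-2.0000, 0).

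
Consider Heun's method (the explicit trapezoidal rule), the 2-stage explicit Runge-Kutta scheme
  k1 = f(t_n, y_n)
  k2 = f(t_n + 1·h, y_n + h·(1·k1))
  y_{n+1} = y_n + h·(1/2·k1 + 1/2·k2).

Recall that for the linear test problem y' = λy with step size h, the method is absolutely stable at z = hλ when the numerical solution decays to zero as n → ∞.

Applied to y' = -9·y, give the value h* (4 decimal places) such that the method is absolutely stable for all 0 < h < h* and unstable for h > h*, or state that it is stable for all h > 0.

(-2.0000,0); λ=-9 ⇒ h* = 0.2222.

With y'=λy (z=hλ):
  order 2, 2-stage ⇒ R(z)=1+z+z^2/2
  (e.g. R(-1.09)=0.50405, |R|=0.50405)

Find x<0 with |R(x)|<1.
x=-1.09: |R|=0.5040
|R(-1.1)|=0.5050 |R(-1.06)|=0.5018 |R(-0.63)|=0.5684
Bisect:
  x_lo=-2.6345 |R|=1.8358  x_hi=-0.0900 |R|=0.9141
  mid=-1.36223 |R|=0.56561 →hi
  mid=-1.99837 |R|=0.99837 →hi
  mid=-2.31644 |R|=1.36651 →lo
  mid=-2.15740 |R|=1.16979 →lo
  mid=-2.07789 |R|=1.08092 →lo
  mid=-2.03813 |R|=1.03886 →lo
  mid=-2.01825 |R|=1.01842 →lo
  mid=-2.00831 |R|=1.00834 →lo
  mid=-2.00334 |R|=1.00335 →lo
  mid=-2.00085 |R|=1.00086 →lo
  ...
  [-2.00008,-1.99992] ⇒ x*=-2.0000
Stable set (-2.0000, 0).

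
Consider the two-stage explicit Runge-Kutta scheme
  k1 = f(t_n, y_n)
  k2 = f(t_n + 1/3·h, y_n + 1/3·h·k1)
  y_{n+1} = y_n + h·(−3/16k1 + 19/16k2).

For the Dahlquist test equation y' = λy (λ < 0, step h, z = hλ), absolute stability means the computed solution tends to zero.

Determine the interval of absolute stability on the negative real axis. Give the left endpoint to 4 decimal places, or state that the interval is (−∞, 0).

On y'=λy, z=hλ:
  k1=λy_n ⇒ h·k1=z·y_n;  k2=λ(1+1/3z)y_n ⇒ h·k2=z(1+1/3z)y_n
  y_{n+1}/y_n = 1 − 3/16z + 19/16z(1+1/3z) = 1 + z + 19/48z²
  so R(z) = 1 + z + 19/48z².

Solve |R(x)|<1 on ℝ⁻.
x=-1.01: |R|=0.3938
R=1: x+19/48x²=0 ⇒ x=−48/19=-2.5263; min R=1−1/(4·19/48)=0.3684>−1
Confirm numerically:
  x=-2.287: |R|=0.78335 <1
  x=-2.254: |R|=0.75704 <1
  x=-2.196: |R|=0.71287 <1
  x=-1.568: |R|=0.40521 <1
  x=-3.081: |R|=1.67647 >1
  x=-2.694: |R|=1.17881 >1
Stable set (-2.5263, 0).

z∈(-2.5263,0).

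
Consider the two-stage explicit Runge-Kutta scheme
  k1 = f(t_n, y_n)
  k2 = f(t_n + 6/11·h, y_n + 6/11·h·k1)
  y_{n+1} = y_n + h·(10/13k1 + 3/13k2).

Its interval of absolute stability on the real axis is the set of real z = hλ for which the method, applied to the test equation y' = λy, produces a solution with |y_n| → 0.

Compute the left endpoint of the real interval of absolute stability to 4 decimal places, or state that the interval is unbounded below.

On y'=λy, z=hλ:
  k1=λy_n ⇒ h·k1=z·y_n;  k2=λ(1+6/11z)y_n ⇒ h·k2=z(1+6/11z)y_n
  y_{n+1}/y_n = 1 + 10/13z + 3/13z(1+6/11z) = 1 + z + 18/143z²
  ⇒ R(z) = 1 + z + 18/143z².

Need |R(x)|<1, x<0.
x=-0.36: |R|=0.6563
R=1: x+18/143x²=0 ⇒ x=−143/18=-7.9444; min R=1−1/(4·18/143)=-0.9861>−1
Confirm numerically:
  x=-6.211: |R|=0.35521 <1
  x=-5.429: |R|=0.71898 <1
  x=-4.179: |R|=0.98073 <1
  x=-8.450: |R|=1.53773 >1
  x=-8.280: |R|=1.34973 >1
  x=-8.175: |R|=1.23725 >1
Interval (-7.9444, 0).

z* = -7.9444.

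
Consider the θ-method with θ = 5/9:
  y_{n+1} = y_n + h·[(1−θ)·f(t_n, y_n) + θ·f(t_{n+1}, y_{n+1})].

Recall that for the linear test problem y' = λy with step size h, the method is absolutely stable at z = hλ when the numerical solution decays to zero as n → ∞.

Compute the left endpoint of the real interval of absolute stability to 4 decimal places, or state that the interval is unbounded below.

(−∞, 0) — no finite endpoint.

Test eqn y'=λy, z=hλ:
  y_{n+1} = y_n + z·[4/9·y_n + 5/9·y_{n+1}] ⇒ (1 − 5/9z)y_{n+1} = (1 + 4/9z)y_n
  so R(z) = (1 + 4/9z)/(1 − 5/9z).

Boundary: |R(x)|=1, x<0.
x=-1.3: |R|=0.2452
x=-2: |R|=0.0526
x=-10: |R|=0.5254
x=-100: |R|=0.7682
θ=5/9≥1/2 ⇒ |1+4/9x|<|1−5/9x| ∀x<0 ⇒ interval (−∞,0).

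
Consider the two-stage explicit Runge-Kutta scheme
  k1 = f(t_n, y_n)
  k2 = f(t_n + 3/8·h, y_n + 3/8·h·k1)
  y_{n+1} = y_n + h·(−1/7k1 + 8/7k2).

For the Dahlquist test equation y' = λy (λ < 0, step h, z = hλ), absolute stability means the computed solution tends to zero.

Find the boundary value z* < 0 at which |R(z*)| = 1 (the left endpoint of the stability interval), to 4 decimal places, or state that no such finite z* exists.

Set f=λy, z=hλ:
  k1=λy_n ⇒ h·k1=z·y_n;  k2=λ(1+3/8z)y_n ⇒ h·k2=z(1+3/8z)y_n
  y_{n+1}/y_n = 1 − 1/7z + 8/7z(1+3/8z) = 1 + z + 3/7z²
  ⇒ R(z) = 1 + z + 3/7z².

Need |R(x)|<1, x<0.
x=-0.81: |R|=0.4712
R=1: x+3/7x²=0 ⇒ x=−7/3=-2.3333; min R=1−1/(4·3/7)=0.4167>−1
Confirm numerically:
  x=-2.168: |R|=0.84638 <1
  x=-2.077: |R|=0.77183 <1
  x=-1.746: |R|=0.56051 <1
  x=-2.538: |R|=1.22262 >1
  x=-2.523: |R|=1.20508 >1
So |R|<1 on (-2.3333, 0).

z* = -2.3333.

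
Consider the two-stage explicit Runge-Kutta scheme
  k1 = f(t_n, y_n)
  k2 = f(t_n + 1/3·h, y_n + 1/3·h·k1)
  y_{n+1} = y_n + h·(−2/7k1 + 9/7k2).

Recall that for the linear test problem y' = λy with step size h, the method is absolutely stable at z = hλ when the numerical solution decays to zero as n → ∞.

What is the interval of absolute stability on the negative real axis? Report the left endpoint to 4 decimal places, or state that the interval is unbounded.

z∈(-2.3333,0).

On y'=λy, z=hλ:
  k1=λy_n ⇒ h·k1=z·y_n;  k2=λ(1+1/3z)y_n ⇒ h·k2=z(1+1/3z)y_n
  y_{n+1}/y_n = 1 − 2/7z + 9/7z(1+1/3z) = 1 + z + 3/7z²
  R(z) = 1 + z + 3/7z².

Need |R(x)|<1, x<0.
x=-0.52: |R|=0.5959
R=1: x+3/7x²=0 ⇒ x=−7/3=-2.3333; min R=1−1/(4·3/7)=0.4167>−1
Confirm numerically:
  x=-1.951: |R|=0.68031 <1
  x=-1.337: |R|=0.42910 <1
  x=-1.089: |R|=0.41925 <1
  x=-1.053: |R|=0.42220 <1
  x=-2.871: |R|=1.66156 >1
  x=-2.566: |R|=1.25587 >1
Interval (-2.3333, 0).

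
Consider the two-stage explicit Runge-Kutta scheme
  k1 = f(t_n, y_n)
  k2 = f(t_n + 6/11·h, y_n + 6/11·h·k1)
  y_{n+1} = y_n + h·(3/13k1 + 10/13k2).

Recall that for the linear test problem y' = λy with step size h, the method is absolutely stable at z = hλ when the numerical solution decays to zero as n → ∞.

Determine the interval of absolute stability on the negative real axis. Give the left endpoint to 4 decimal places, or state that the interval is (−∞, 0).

Test eqn y'=λy, z=hλ:
  k1=λy_n ⇒ h·k1=z·y_n;  k2=λ(1+6/11z)y_n ⇒ h·k2=z(1+6/11z)y_n
  y_{n+1}/y_n = 1 + 3/13z + 10/13z(1+6/11z) = 1 + z + 60/143z²
  ⇒ R(z) = 1 + z + 60/143z².

Find x<0 with |R(x)|<1.
x=-0.6: |R|=0.5510
R=1: x+60/143x²=0 ⇒ x=−143/60=-2.3833; min R=1−1/(4·60/143)=0.4042>−1
Confirm numerically:
  x=-2.274: |R|=0.89568 <1
  x=-2.144: |R|=0.78470 <1
  x=-1.672: |R|=0.50097 <1
  x=-1.081: |R|=0.40931 <1
  x=-2.950: |R|=1.70140 >1
  x=-2.627: |R|=1.26858 >1
Interval (-2.3833, 0).

(-2.3833, 0).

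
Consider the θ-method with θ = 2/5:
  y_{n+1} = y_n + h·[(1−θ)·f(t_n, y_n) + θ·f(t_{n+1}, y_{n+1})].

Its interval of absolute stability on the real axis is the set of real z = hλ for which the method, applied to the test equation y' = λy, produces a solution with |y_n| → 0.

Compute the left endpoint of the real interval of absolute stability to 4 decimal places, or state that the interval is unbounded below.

With y'=λy (z=hλ):
  y_{n+1} = y_n + z·[3/5·y_n + 2/5·y_{n+1}] ⇒ (1 − 2/5z)y_{n+1} = (1 + 3/5z)y_n
  ⇒ R(z) = (1 + 3/5z)/(1 − 2/5z).

Solve |R(x)|<1 on ℝ⁻.
x=-1.74: |R|=0.0259
R=−1: 1+3/5x = −1+2/5x ⇒ -1/5x=2 ⇒ x=2/(-1/5)=-10.0000
Confirm numerically:
  x=-8.676: |R|=0.94077 <1
  x=-8.133: |R|=0.91221 <1
  x=-7.839: |R|=0.89549 <1
  x=-7.090: |R|=0.84828 <1
  x=-10.334: |R|=1.01301 >1
  x=-10.264: |R|=1.01034 >1
Stable set (-10.0000, 0).

z* = -10.0000.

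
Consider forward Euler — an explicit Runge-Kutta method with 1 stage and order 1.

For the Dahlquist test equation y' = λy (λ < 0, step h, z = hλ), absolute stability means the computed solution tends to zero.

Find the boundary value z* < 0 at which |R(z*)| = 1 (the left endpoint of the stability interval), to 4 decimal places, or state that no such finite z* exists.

With y'=λy (z=hλ):
  order 1, 1-stage ⇒ R(z)=1+z
  (e.g. R(-0.95)=0.05000, |R|=0.05000)

Need |R(x)|<1, x<0.
x=-0.95: |R|=0.0500
|R(-1.43)|=0.4300 |R(-1.21)|=0.2100 |R(-0.83)|=0.1700
Bisect:
  x_lo=-2.4938 |R|=1.4938  x_hi=-0.2114 |R|=0.7886
  mid=-1.35262 |R|=0.35262 →hi
  mid=-1.92323 |R|=0.92323 →hi
  mid=-2.20853 |R|=1.20853 →lo
  mid=-2.06588 |R|=1.06588 →lo
  mid=-1.99456 |R|=0.99456 →hi
  mid=-2.03022 |R|=1.03022 →lo
  mid=-2.01239 |R|=1.01239 →lo
  ...
  [-2.00013,-1.99999] ⇒ x*=-2.0000
So |R|<1 on (-2.0000, 0).

z* = -2.0000.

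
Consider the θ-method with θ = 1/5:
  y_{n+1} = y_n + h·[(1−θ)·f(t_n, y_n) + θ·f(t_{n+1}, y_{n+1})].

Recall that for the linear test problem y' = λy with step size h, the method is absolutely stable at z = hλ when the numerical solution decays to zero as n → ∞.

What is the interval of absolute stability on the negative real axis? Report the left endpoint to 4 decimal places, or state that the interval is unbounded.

Test eqn y'=λy, z=hλ:
  y_{n+1} = y_n + z·[4/5·y_n + 1/5·y_{n+1}] ⇒ (1 − 1/5z)y_{n+1} = (1 + 4/5z)y_n
  so R(z) = (1 + 4/5z)/(1 − 1/5z).

Boundary: |R(x)|=1, x<0.
x=-0.32: |R|=0.6992
R=−1: 1+4/5x = −1+1/5x ⇒ -3/5x=2 ⇒ x=2/(-3/5)=-3.3333
Confirm numerically:
  x=-2.900: |R|=0.83544 <1
  x=-2.784: |R|=0.78828 <1
  x=-2.486: |R|=0.66043 <1
  x=-2.450: |R|=0.64430 <1
  x=-3.682: |R|=1.12048 >1
  x=-3.587: |R|=1.08862 >1
So |R|<1 on (-3.3333, 0).

(-3.3333, 0).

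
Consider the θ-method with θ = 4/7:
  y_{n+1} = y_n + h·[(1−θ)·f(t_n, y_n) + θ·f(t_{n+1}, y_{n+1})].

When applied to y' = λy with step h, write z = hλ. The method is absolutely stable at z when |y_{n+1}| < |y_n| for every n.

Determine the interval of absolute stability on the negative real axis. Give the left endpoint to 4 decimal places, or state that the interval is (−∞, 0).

Test eqn y'=λy, z=hλ:
  y_{n+1} = y_n + z·[3/7·y_n + 4/7·y_{n+1}] ⇒ (1 − 4/7z)y_{n+1} = (1 + 3/7z)y_n
  ⇒ R(z) = (1 + 3/7z)/(1 − 4/7z).

Find x<0 with |R(x)|<1.
x=-0.97: |R|=0.3759
x=-2: |R|=0.0667
x=-10: |R|=0.4894
x=-100: |R|=0.7199
θ=4/7≥1/2 ⇒ |1+3/7x|<|1−4/7x| ∀x<0 ⇒ stable on all of ℝ⁻.

(−∞, 0) — no finite endpoint.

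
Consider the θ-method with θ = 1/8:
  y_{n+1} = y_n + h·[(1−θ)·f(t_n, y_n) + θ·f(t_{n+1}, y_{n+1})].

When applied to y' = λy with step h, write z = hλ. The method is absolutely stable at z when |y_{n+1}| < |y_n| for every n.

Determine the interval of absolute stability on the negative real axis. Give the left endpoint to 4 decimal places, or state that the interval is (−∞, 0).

z∈(-2.6667,0).

Set f=λy, z=hλ:
  y_{n+1} = y_n + z·[7/8·y_n + 1/8·y_{n+1}] ⇒ (1 − 1/8z)y_{n+1} = (1 + 7/8z)y_n
  so R(z) = (1 + 7/8z)/(1 − 1/8z).

Solve |R(x)|<1 on ℝ⁻.
x=-1.19: |R|=0.0359
R=−1: 1+7/8x = −1+1/8x ⇒ -3/4x=2 ⇒ x=2/(-3/4)=-2.6667
Confirm numerically:
  x=-2.020: |R|=0.61277 <1
  x=-1.692: |R|=0.39662 <1
  x=-1.298: |R|=0.11680 <1
  x=-1.111: |R|=0.02448 <1
  x=-3.234: |R|=1.30301 >1
  x=-3.176: |R|=1.27344 >1
  x=-3.148: |R|=1.25906 >1
Stable set (-2.6667, 0).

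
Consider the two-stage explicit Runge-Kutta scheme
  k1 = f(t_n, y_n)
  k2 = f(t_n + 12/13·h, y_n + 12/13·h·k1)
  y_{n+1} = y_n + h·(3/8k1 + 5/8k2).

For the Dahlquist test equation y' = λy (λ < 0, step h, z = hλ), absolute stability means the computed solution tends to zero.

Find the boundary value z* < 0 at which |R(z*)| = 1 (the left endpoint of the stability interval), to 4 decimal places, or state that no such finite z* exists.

Set f=λy, z=hλ:
  k1=λy_n ⇒ h·k1=z·y_n;  k2=λ(1+12/13z)y_n ⇒ h·k2=z(1+12/13z)y_n
  y_{n+1}/y_n = 1 + 3/8z + 5/8z(1+12/13z) = 1 + z + 15/26z²
  ⇒ R(z) = 1 + z + 15/26z².

Find x<0 with |R(x)|<1.
x=-0.63: |R|=0.5990
R=1: x+15/26x²=0 ⇒ x=−26/15=-1.7333; min R=1−1/(4·15/26)=0.5667>−1
Confirm numerically:
  x=-1.235: |R|=0.64494 <1
  x=-0.944: |R|=0.57012 <1
  x=-0.723: |R|=0.57857 <1
  x=-2.323: |R|=1.79027 >1
  x=-2.167: |R|=1.54217 >1
Interval (-1.7333, 0).

z* = -1.7333.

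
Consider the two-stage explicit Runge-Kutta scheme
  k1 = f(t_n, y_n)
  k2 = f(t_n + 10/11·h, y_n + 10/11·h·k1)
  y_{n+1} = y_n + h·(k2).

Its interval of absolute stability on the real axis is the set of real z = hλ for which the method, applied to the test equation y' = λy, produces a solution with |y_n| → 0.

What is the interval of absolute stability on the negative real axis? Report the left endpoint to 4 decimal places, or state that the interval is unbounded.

With y'=λy (z=hλ):
  k1=λy_n ⇒ h·k1=z·y_n;  k2=λ(1+10/11z)y_n ⇒ h·k2=z(1+10/11z)y_n
  y_{n+1}/y_n = 1 + z(1+10/11z) = 1 + z + 10/11z²
  R(z) = 1 + z + 10/11z².

Boundary: |R(x)|=1, x<0.
x=-0.71: |R|=0.7483
R=1: x+10/11x²=0 ⇒ x=−11/10=-1.1000; min R=1−1/(4·10/11)=0.7250>−1
Confirm numerically:
  x=-1.065: |R|=0.96611 <1
  x=-1.045: |R|=0.94775 <1
  x=-0.799: |R|=0.78136 <1
  x=-0.460: |R|=0.73236 <1
  x=-1.691: |R|=1.90853 >1
  x=-1.498: |R|=1.54200 >1
  x=-1.235: |R|=1.15157 >1
Interval (-1.1000, 0).

(-1.1000, 0).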